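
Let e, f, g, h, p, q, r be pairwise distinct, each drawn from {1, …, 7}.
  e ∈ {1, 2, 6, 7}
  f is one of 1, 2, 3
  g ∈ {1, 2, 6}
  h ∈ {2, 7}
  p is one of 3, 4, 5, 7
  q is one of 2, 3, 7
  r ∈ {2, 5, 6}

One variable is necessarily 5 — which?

Among the 7 variables, 4 fits only p (and all 7 values in {1, 2, 3, 4, 5, 6, 7} must be used), so p = 4.
The 6 still-open variables together cover exactly {1, 2, 3, 5, 6, 7} — 6 values for 6 variables — and 5 appears only in r's list, so r = 5.

r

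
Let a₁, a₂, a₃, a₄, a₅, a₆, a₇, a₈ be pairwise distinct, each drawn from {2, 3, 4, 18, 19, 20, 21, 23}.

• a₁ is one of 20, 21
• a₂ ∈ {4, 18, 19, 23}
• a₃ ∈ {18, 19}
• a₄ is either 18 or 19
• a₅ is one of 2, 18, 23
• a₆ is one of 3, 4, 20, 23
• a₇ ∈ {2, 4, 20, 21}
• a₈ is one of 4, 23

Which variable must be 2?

a₅

Among the 8 variables, 3 fits only a₆ (and all 8 values in {2, 3, 4, 18, 19, 20, 21, 23} must be used), so a₆ = 3.
a₃ and a₄ share exactly the 2 values {18, 19}; by pigeonhole those values go to them, so strike 18, 19 from a₂, a₅.
a₂ and a₈ between them cover only {4, 23} — a naked pair. Remove those values from a₅, a₇.
So 2 goes to a₅.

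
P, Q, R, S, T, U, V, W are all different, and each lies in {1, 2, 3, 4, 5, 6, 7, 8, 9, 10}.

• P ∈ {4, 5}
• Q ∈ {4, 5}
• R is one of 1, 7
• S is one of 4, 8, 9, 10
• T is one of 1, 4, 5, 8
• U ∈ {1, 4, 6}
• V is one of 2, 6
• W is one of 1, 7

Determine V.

The 2 variables P and Q are confined to {4, 5}, which locks those values in; drop them from S, T, U.
R and W between them cover only {1, 7} — a naked pair. Remove those values from T, U.
T must be 8 (only option left). Eliminate 8 elsewhere: S.
U must be 6 (only option left). Strike 6 from V.
So V = 2.

2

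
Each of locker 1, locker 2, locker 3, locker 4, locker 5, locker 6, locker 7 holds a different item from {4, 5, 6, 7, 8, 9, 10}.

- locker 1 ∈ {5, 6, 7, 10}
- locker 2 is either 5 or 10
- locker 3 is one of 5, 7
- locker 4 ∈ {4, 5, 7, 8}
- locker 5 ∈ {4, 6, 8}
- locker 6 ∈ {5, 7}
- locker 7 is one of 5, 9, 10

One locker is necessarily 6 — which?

locker 1

The 7 variables together cover exactly {4, 5, 6, 7, 8, 9, 10} — 7 values for 7 variables — and 9 appears only in locker 7's list, so locker 7 = 9.
locker 3 and locker 6 share exactly the 2 values {5, 7}; by pigeonhole those values go to them, so strike 5, 7 from locker 1, locker 2, locker 4.
That leaves locker 2 = 10. Remove 10 from locker 1.
So 6 goes to locker 1.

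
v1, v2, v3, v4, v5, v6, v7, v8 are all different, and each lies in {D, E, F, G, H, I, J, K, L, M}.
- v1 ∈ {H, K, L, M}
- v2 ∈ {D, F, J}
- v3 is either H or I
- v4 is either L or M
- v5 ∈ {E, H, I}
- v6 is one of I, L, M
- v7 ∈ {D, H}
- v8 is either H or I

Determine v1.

K

v3 and v8 between them cover only {H, I} — a naked pair. Remove those values from v1, v5, v6, v7.
v5's domain is down to {E}, so v5 = E.
v7's domain is down to {D}, so v7 = D. So v2 can't be D.
The 2 variables v4 and v6 are confined to {L, M}, which locks those values in; drop them from v1.
So v1 = K.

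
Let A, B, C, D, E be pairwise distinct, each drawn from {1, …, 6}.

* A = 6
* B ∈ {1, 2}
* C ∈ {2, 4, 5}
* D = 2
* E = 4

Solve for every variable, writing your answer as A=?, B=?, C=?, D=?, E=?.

A must be 6 (only option left).
D must be 2 (only option left). Strike 2 from B, C.
That leaves E = 4. Remove 4 from C.
B's domain is down to {1}, so B = 1.
C's domain is down to {5}, so C = 5.

A=6, B=1, C=5, D=2, E=4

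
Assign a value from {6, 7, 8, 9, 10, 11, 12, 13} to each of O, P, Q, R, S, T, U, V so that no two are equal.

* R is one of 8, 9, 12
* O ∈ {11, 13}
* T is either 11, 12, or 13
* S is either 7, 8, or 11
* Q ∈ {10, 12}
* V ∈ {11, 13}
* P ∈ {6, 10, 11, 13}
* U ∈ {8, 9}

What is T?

The 8 variables together cover exactly {6, 7, 8, 9, 10, 11, 12, 13} — 8 values for 8 variables — and 6 appears only in P's list, so P = 6.
The 7 still-open variables together cover exactly {7, 8, 9, 10, 11, 12, 13} — 7 values for 7 variables — and 7 appears only in S's list, so S = 7.
Among the 6 still-open variables, 10 fits only Q (and all 6 values in {8, 9, 10, 11, 12, 13} must be used), so Q = 10.
O and V share exactly the 2 values {11, 13}; by pigeonhole those values go to them, so strike 11, 13 from T.
So T = 12.

12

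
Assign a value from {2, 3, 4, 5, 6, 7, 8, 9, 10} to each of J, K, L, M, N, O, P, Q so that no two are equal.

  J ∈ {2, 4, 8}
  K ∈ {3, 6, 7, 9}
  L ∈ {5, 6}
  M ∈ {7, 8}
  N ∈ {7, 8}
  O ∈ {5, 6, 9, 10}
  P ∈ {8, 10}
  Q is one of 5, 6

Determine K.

L and Q share exactly the 2 values {5, 6}; by pigeonhole those values go to them, so strike 5, 6 from K, O.
The 2 variables M and N are confined to {7, 8}, which locks those values in; drop them from J, K, P.
P's domain is down to {10}, so P = 10. So O can't be 10.
O's domain is down to {9}, so O = 9. Eliminate 9 elsewhere: K.
So K = 3.

3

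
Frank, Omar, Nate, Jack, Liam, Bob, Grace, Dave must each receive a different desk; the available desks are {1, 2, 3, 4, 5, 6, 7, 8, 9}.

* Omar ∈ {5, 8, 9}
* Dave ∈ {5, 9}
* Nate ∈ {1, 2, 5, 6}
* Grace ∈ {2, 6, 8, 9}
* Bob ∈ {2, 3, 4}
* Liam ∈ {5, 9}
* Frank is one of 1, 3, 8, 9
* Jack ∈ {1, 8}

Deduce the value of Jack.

The 8 variables draw from only 8 values {1, 2, 3, 4, 5, 6, 8, 9}, so each is used; only Bob can be 4, hence Bob = 4.
Among the 7 still-open variables, 3 fits only Frank (and all 7 values in {1, 2, 3, 5, 6, 8, 9} must be used), so Frank = 3.
The 2 variables Liam and Dave are confined to {5, 9}, which locks those values in; drop them from Omar, Nate, Grace.
That leaves Omar = 8. Eliminate 8 elsewhere: Jack, Grace.
So Jack = 1.

1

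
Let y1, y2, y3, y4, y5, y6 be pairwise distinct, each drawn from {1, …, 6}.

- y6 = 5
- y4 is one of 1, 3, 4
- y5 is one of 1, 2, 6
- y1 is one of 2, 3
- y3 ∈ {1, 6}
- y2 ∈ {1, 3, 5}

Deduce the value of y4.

4

y6 has just one choice, so y6 = 5. Strike 5 from y2.
The 5 still-open variables draw from only 5 values {1, 2, 3, 4, 6}, so each is used; only y4 can be 4, hence y4 = 4.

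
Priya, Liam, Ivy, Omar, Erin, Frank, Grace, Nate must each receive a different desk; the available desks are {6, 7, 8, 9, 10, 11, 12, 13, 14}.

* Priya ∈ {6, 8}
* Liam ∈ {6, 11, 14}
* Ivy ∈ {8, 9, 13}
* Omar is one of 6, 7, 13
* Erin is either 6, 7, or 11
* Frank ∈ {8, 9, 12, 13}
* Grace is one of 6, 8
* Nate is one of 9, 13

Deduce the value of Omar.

7

Among the 8 variables, 12 fits only Frank (and all 8 values in {6, 7, 8, 9, 11, 12, 13, 14} must be used), so Frank = 12.
The 7 still-open variables draw from only 7 values {6, 7, 8, 9, 11, 13, 14}, so each is used; only Liam can be 14, hence Liam = 14.
Among the 6 still-open variables, 11 fits only Erin (and all 6 values in {6, 7, 8, 9, 11, 13} must be used), so Erin = 11.
The 5 still-open variables together cover exactly {6, 7, 8, 9, 13} — 5 values for 5 variables — and 7 appears only in Omar's list, so Omar = 7.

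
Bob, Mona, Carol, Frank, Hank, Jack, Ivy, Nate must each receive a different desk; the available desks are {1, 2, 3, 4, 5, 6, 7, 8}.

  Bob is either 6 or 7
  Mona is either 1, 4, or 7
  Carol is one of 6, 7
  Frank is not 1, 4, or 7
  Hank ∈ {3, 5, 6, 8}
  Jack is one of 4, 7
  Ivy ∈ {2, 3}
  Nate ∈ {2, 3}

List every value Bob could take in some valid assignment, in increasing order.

The 8 variables draw from only 8 values {1, 2, 3, 4, 5, 6, 7, 8}, so each is used; only Mona can be 1, hence Mona = 1.
The 7 still-open variables together cover exactly {2, 3, 4, 5, 6, 7, 8} — 7 values for 7 variables — and 4 appears only in Jack's list, so Jack = 4.
Bob and Carol between them cover only {6, 7} — a naked pair. Remove those values from Frank, Hank.
Ivy and Nate between them cover only {2, 3} — a naked pair. Remove those values from Frank, Hank.
No further eliminations apply; Bob can still be any of 6, 7.

6, 7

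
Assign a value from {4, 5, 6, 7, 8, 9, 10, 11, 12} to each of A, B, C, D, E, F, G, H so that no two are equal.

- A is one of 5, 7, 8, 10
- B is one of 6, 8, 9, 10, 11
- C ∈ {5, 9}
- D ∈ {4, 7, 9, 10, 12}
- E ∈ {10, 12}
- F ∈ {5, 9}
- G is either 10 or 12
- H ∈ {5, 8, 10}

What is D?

C and F between them cover only {5, 9} — a naked pair. Remove those values from A, B, D, H.
E and G between them cover only {10, 12} — a naked pair. Remove those values from A, B, D, H.
H must be 8 (only option left). Remove 8 from A, B.
A's domain is down to {7}, so A = 7. So D can't be 7.
So D = 4.

4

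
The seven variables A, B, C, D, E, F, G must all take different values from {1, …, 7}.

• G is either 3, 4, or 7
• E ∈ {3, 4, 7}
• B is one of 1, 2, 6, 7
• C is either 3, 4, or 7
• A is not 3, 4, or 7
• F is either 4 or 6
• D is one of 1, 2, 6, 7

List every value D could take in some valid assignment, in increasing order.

1, 2

The 7 variables together cover exactly {1, 2, 3, 4, 5, 6, 7} — 7 values for 7 variables — and 5 appears only in A's list, so A = 5.
The 3 variables C, E, G are confined to {3, 4, 7}, which locks those values in; drop them from B, D, F.
That leaves F = 6. Remove 6 from B, D.
No further eliminations apply; D can still be any of 1, 2.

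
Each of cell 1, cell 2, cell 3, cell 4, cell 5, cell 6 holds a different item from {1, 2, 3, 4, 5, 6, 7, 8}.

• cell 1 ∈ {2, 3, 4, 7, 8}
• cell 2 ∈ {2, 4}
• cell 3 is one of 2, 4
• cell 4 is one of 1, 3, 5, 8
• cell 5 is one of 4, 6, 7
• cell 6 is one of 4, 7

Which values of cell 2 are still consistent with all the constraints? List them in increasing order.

2, 4

The 2 variables cell 2 and cell 3 are confined to {2, 4}, which locks those values in; drop them from cell 1, cell 5, cell 6.
cell 6's domain is down to {7}, so cell 6 = 7. Remove 7 from cell 1, cell 5.
cell 5 has just one choice, so cell 5 = 6.
No further eliminations apply; cell 2 can still be any of 2, 4.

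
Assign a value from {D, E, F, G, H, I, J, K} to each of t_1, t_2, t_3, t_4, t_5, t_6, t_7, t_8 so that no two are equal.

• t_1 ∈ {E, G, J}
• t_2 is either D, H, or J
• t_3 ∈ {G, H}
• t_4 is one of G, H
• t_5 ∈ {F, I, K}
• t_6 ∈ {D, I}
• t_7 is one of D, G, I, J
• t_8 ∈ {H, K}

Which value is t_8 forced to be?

K

Among the 8 variables, E fits only t_1 (and all 8 values in {D, E, F, G, H, I, J, K} must be used), so t_1 = E.
Among the 7 still-open variables, F fits only t_5 (and all 7 values in {D, F, G, H, I, J, K} must be used), so t_5 = F.
The 6 still-open variables together cover exactly {D, G, H, I, J, K} — 6 values for 6 variables — and K appears only in t_8's list, so t_8 = K.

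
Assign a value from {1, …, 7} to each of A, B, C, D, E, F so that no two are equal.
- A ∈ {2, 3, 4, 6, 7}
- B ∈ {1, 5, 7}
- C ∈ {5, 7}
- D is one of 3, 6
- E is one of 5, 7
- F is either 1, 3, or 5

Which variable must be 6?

D

C and E between them cover only {5, 7} — a naked pair. Remove those values from A, B, F.
B must be 1 (only option left). Eliminate 1 elsewhere: F.
That leaves F = 3. Eliminate 3 elsewhere: A, D.
So 6 goes to D.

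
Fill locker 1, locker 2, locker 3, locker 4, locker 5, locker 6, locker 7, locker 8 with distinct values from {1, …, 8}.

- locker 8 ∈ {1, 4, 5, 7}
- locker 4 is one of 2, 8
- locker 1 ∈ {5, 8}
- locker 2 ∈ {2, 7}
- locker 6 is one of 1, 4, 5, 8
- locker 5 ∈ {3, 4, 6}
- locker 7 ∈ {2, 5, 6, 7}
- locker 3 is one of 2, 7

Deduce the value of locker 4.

8

The 8 variables together cover exactly {1, 2, 3, 4, 5, 6, 7, 8} — 8 values for 8 variables — and 3 appears only in locker 5's list, so locker 5 = 3.
The 7 still-open variables draw from only 7 values {1, 2, 4, 5, 6, 7, 8}, so each is used; only locker 7 can be 6, hence locker 7 = 6.
The 2 variables locker 2 and locker 3 are confined to {2, 7}, which locks those values in; drop them from locker 4, locker 8.
So locker 4 = 8.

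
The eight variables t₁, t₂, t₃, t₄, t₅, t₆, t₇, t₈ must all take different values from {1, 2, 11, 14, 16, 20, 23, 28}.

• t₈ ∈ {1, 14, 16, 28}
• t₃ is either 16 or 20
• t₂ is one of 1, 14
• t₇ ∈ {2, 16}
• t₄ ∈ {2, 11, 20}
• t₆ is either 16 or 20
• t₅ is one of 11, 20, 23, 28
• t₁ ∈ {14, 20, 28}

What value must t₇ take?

The 8 variables together cover exactly {1, 2, 11, 14, 16, 20, 23, 28} — 8 values for 8 variables — and 23 appears only in t₅'s list, so t₅ = 23.
The 7 still-open variables together cover exactly {1, 2, 11, 14, 16, 20, 28} — 7 values for 7 variables — and 11 appears only in t₄'s list, so t₄ = 11.
The 6 still-open variables together cover exactly {1, 2, 14, 16, 20, 28} — 6 values for 6 variables — and 2 appears only in t₇'s list, so t₇ = 2.

2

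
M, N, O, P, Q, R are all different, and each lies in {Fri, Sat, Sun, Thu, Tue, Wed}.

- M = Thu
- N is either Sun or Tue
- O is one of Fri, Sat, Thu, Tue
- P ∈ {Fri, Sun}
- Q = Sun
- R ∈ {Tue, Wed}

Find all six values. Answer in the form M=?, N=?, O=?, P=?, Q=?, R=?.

M=Thu, N=Tue, O=Sat, P=Fri, Q=Sun, R=Wed

M has just one choice, so M = Thu. Strike Thu from O.
That leaves Q = Sun. So N, P can't be Sun.
N's domain is down to {Tue}, so N = Tue. Eliminate Tue elsewhere: O, R.
P has just one choice, so P = Fri. So O can't be Fri.
R has just one choice, so R = Wed.
O's domain is down to {Sat}, so O = Sat.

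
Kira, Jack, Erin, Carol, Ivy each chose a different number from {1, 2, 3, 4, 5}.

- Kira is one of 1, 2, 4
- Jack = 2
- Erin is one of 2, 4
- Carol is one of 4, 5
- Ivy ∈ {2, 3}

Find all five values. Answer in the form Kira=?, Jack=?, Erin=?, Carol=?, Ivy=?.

Jack must be 2 (only option left). Eliminate 2 elsewhere: Kira, Erin, Ivy.
That leaves Erin = 4. Eliminate 4 elsewhere: Kira, Carol.
That leaves Carol = 5.
Ivy's domain is down to {3}, so Ivy = 3.
That leaves Kira = 1.

Kira=1, Jack=2, Erin=4, Carol=5, Ivy=3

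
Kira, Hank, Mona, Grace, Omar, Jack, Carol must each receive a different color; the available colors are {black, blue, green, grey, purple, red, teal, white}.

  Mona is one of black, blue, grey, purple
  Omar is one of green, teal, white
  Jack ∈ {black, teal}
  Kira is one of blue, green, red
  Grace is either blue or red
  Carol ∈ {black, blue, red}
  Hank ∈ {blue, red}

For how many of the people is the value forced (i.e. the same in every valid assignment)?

4

Hank and Grace between them cover only {blue, red} — a naked pair. Remove those values from Kira, Mona, Carol.
Kira's domain is down to {green}, so Kira = green. Remove green from Omar.
Carol's domain is down to {black}, so Carol = black. Eliminate black elsewhere: Mona, Jack.
Jack has just one choice, so Jack = teal. Remove teal from Omar.
Omar must be white (only option left).
Determined: Kira=green, Omar=white, Jack=teal, Carol=black. The other people each still have more than one consistent value. That makes 4.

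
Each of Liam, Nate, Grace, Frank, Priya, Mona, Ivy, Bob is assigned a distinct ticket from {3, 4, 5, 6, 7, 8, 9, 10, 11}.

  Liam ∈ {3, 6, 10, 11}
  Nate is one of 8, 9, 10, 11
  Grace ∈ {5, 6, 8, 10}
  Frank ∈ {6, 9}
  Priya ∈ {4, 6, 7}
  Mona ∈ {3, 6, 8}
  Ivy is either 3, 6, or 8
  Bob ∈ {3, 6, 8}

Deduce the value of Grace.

5

Mona, Ivy, Bob share exactly the 3 values {3, 6, 8}; by pigeonhole those values go to them, so strike 3, 6, 8 from Liam, Nate, Grace, Frank, Priya.
Frank's domain is down to {9}, so Frank = 9. So Nate can't be 9.
The 2 variables Liam and Nate are confined to {10, 11}, which locks those values in; drop them from Grace.
So Grace = 5.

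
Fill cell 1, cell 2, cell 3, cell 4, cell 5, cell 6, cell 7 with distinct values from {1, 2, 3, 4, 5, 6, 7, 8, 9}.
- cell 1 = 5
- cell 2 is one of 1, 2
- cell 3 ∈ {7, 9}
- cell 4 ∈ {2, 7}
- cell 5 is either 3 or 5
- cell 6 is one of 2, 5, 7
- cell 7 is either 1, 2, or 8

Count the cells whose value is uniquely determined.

5

cell 1 has just one choice, so cell 1 = 5. Remove 5 from cell 5, cell 6.
cell 5 has just one choice, so cell 5 = 3.
Among the 5 still-open variables, 8 fits only cell 7 (and all 5 values in {1, 2, 7, 8, 9} must be used), so cell 7 = 8.
The 4 still-open variables together cover exactly {1, 2, 7, 9} — 4 values for 4 variables — and 1 appears only in cell 2's list, so cell 2 = 1.
The 3 still-open variables draw from only 3 values {2, 7, 9}, so each is used; only cell 3 can be 9, hence cell 3 = 9.
Determined: cell 1=5, cell 2=1, cell 3=9, cell 5=3, cell 7=8. The other cells each still have more than one consistent value. That makes 5.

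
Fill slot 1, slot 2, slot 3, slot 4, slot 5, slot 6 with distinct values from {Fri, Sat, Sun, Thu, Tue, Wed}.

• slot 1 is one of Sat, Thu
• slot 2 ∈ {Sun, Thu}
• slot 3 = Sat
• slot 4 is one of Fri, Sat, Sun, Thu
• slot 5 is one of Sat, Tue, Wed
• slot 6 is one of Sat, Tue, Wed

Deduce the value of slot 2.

slot 3 must be Sat (only option left). Eliminate Sat elsewhere: slot 1, slot 4, slot 5, slot 6.
slot 1's domain is down to {Thu}, so slot 1 = Thu. Remove Thu from slot 2, slot 4.
So slot 2 = Sun.

Sun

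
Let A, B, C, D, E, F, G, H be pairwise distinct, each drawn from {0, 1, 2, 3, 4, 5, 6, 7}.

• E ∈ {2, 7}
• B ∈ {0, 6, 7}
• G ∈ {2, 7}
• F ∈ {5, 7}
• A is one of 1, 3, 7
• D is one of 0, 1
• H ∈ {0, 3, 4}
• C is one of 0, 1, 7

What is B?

Among the 8 variables, 4 fits only H (and all 8 values in {0, 1, 2, 3, 4, 5, 6, 7} must be used), so H = 4.
Among the 7 still-open variables, 3 fits only A (and all 7 values in {0, 1, 2, 3, 5, 6, 7} must be used), so A = 3.
Among the 6 still-open variables, 5 fits only F (and all 6 values in {0, 1, 2, 5, 6, 7} must be used), so F = 5.
The 5 still-open variables together cover exactly {0, 1, 2, 6, 7} — 5 values for 5 variables — and 6 appears only in B's list, so B = 6.

6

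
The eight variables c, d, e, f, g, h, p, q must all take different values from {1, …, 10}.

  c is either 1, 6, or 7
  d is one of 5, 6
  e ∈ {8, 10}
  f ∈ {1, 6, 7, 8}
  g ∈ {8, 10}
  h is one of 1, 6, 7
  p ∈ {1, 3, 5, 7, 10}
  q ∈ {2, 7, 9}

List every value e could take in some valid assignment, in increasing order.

e and g share exactly the 2 values {8, 10}; by pigeonhole those values go to them, so strike 8, 10 from f, p.
The 3 variables c, f, h are confined to {1, 6, 7}, which locks those values in; drop them from d, p, q.
That leaves d = 5. Remove 5 from p.
p has just one choice, so p = 3.
No further eliminations apply; e can still be any of 8, 10.

8, 10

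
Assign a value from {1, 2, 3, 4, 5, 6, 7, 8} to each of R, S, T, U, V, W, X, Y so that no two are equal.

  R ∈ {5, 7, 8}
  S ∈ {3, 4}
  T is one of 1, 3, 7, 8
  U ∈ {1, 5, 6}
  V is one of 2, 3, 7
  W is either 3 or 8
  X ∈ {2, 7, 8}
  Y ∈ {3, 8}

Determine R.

5

The 8 variables draw from only 8 values {1, 2, 3, 4, 5, 6, 7, 8}, so each is used; only S can be 4, hence S = 4.
The 7 still-open variables draw from only 7 values {1, 2, 3, 5, 6, 7, 8}, so each is used; only U can be 6, hence U = 6.
The 6 still-open variables together cover exactly {1, 2, 3, 5, 7, 8} — 6 values for 6 variables — and 1 appears only in T's list, so T = 1.
Among the 5 still-open variables, 5 fits only R (and all 5 values in {2, 3, 5, 7, 8} must be used), so R = 5.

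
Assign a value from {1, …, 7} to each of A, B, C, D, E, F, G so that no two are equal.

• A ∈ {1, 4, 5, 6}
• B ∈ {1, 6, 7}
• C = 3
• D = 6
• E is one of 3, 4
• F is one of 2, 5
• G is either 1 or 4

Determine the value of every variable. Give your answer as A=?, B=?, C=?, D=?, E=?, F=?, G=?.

A=5, B=7, C=3, D=6, E=4, F=2, G=1

C's domain is down to {3}, so C = 3. Eliminate 3 elsewhere: E.
D must be 6 (only option left). So A, B can't be 6.
E has just one choice, so E = 4. Eliminate 4 elsewhere: A, G.
G's domain is down to {1}, so G = 1. So A, B can't be 1.
That leaves A = 5. Strike 5 from F.
That leaves B = 7.
F has just one choice, so F = 2.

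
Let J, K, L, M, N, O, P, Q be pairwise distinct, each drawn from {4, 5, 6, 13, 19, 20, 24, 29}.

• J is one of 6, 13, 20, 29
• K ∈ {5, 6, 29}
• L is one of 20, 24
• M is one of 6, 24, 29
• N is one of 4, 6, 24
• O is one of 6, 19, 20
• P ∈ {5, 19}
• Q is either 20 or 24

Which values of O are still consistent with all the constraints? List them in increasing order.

The 8 variables draw from only 8 values {4, 5, 6, 13, 19, 20, 24, 29}, so each is used; only N can be 4, hence N = 4.
The 7 still-open variables draw from only 7 values {5, 6, 13, 19, 20, 24, 29}, so each is used; only J can be 13, hence J = 13.
L and Q between them cover only {20, 24} — a naked pair. Remove those values from M, O.
No further eliminations apply; O can still be any of 6, 19.

6, 19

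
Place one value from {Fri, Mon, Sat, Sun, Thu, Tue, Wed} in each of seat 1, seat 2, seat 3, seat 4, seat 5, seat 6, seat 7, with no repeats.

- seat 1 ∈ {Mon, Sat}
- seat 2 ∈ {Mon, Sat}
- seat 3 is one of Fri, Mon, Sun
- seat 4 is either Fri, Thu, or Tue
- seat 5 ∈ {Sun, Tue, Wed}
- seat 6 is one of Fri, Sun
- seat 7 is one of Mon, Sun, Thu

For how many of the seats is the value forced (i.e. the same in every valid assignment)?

Among the 7 variables, Wed fits only seat 5 (and all 7 values in {Fri, Mon, Sat, Sun, Thu, Tue, Wed} must be used), so seat 5 = Wed.
The 6 still-open variables draw from only 6 values {Fri, Mon, Sat, Sun, Thu, Tue}, so each is used; only seat 4 can be Tue, hence seat 4 = Tue.
The 5 still-open variables together cover exactly {Fri, Mon, Sat, Sun, Thu} — 5 values for 5 variables — and Thu appears only in seat 7's list, so seat 7 = Thu.
seat 1 and seat 2 share exactly the 2 values {Mon, Sat}; by pigeonhole those values go to them, so strike Mon, Sat from seat 3.
Determined: seat 4=Tue, seat 5=Wed, seat 7=Thu. The other seats each still have more than one consistent value. That makes 3.

3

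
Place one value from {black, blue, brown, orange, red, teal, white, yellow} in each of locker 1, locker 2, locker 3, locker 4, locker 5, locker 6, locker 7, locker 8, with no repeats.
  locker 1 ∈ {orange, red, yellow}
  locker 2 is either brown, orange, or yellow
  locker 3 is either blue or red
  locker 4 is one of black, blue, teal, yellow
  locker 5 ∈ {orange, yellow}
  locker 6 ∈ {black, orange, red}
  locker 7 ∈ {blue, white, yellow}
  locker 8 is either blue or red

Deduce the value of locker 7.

The 8 variables draw from only 8 values {black, blue, brown, orange, red, teal, white, yellow}, so each is used; only locker 2 can be brown, hence locker 2 = brown.
The 7 still-open variables draw from only 7 values {black, blue, orange, red, teal, white, yellow}, so each is used; only locker 4 can be teal, hence locker 4 = teal.
Among the 6 still-open variables, black fits only locker 6 (and all 6 values in {black, blue, orange, red, white, yellow} must be used), so locker 6 = black.
The 5 still-open variables draw from only 5 values {blue, orange, red, white, yellow}, so each is used; only locker 7 can be white, hence locker 7 = white.

white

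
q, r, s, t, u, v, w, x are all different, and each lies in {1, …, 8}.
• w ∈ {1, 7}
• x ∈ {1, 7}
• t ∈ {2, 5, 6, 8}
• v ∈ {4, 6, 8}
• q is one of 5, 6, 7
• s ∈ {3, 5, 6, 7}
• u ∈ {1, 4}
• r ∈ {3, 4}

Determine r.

The 8 variables together cover exactly {1, 2, 3, 4, 5, 6, 7, 8} — 8 values for 8 variables — and 2 appears only in t's list, so t = 2.
The 7 still-open variables draw from only 7 values {1, 3, 4, 5, 6, 7, 8}, so each is used; only v can be 8, hence v = 8.
w and x share exactly the 2 values {1, 7}; by pigeonhole those values go to them, so strike 1, 7 from q, s, u.
That leaves u = 4. So r can't be 4.
So r = 3.

3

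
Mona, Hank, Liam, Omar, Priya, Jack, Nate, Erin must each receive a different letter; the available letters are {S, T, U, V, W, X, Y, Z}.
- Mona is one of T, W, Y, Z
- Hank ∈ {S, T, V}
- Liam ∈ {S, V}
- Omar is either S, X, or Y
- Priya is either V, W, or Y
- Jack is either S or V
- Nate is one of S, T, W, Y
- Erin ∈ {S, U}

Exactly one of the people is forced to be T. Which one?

Hank

Among the 8 variables, U fits only Erin (and all 8 values in {S, T, U, V, W, X, Y, Z} must be used), so Erin = U.
The 7 still-open variables together cover exactly {S, T, V, W, X, Y, Z} — 7 values for 7 variables — and X appears only in Omar's list, so Omar = X.
Among the 6 still-open variables, Z fits only Mona (and all 6 values in {S, T, V, W, Y, Z} must be used), so Mona = Z.
Liam and Jack between them cover only {S, V} — a naked pair. Remove those values from Hank, Priya, Nate.
So T goes to Hank.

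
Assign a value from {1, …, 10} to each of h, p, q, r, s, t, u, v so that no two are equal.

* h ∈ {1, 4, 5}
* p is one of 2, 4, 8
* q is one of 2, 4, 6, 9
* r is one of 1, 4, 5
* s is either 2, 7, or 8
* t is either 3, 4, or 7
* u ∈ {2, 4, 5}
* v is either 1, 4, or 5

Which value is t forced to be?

3

The 3 variables h, r, v are confined to {1, 4, 5}, which locks those values in; drop them from p, q, t, u.
u has just one choice, so u = 2. Remove 2 from p, q, s.
p must be 8 (only option left). Eliminate 8 elsewhere: s.
s has just one choice, so s = 7. Remove 7 from t.
So t = 3.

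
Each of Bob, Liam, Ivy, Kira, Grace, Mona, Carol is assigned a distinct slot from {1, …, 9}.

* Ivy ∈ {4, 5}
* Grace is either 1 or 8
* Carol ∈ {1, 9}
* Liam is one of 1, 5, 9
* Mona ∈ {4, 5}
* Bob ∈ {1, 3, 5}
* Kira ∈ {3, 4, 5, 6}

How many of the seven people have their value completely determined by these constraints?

Among the 7 variables, 6 fits only Kira (and all 7 values in {1, 3, 4, 5, 6, 8, 9} must be used), so Kira = 6.
Among the 6 still-open variables, 3 fits only Bob (and all 6 values in {1, 3, 4, 5, 8, 9} must be used), so Bob = 3.
The 5 still-open variables draw from only 5 values {1, 4, 5, 8, 9}, so each is used; only Grace can be 8, hence Grace = 8.
The 2 variables Ivy and Mona are confined to {4, 5}, which locks those values in; drop them from Liam.
Determined: Bob=3, Kira=6, Grace=8. The other people each still have more than one consistent value. That makes 3.

3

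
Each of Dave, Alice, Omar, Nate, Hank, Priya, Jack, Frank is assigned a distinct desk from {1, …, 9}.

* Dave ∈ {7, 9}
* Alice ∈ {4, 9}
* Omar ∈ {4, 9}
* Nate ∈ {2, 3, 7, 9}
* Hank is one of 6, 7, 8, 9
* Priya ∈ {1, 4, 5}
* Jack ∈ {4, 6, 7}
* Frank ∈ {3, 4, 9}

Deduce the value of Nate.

2

Alice and Omar between them cover only {4, 9} — a naked pair. Remove those values from Dave, Nate, Hank, Priya, Jack, Frank.
Dave must be 7 (only option left). Strike 7 from Nate, Hank, Jack.
Jack's domain is down to {6}, so Jack = 6. Strike 6 from Hank.
Frank has just one choice, so Frank = 3. Remove 3 from Nate.
So Nate = 2.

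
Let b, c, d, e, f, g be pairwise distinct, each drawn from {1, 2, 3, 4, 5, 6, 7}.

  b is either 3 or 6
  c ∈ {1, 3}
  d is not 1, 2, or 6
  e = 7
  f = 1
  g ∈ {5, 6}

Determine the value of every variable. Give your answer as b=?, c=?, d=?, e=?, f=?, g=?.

b=6, c=3, d=4, e=7, f=1, g=5

e must be 7 (only option left). So d can't be 7.
That leaves f = 1. Eliminate 1 elsewhere: c.
That leaves c = 3. Strike 3 from b, d.
b has just one choice, so b = 6. Strike 6 from g.
g has just one choice, so g = 5. Eliminate 5 elsewhere: d.
d has just one choice, so d = 4.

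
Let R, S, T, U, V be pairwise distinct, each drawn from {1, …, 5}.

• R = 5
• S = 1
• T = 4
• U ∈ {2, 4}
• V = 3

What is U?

2

R has just one choice, so R = 5.
S has just one choice, so S = 1.
T has just one choice, so T = 4. So U can't be 4.
So U = 2.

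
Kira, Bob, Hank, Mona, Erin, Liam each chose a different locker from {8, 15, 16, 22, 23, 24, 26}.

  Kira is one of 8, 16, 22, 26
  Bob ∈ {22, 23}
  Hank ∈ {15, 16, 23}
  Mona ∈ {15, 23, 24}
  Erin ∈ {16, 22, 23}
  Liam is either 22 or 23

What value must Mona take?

Bob and Liam share exactly the 2 values {22, 23}; by pigeonhole those values go to them, so strike 22, 23 from Kira, Hank, Mona, Erin.
Erin has just one choice, so Erin = 16. Eliminate 16 elsewhere: Kira, Hank.
Hank must be 15 (only option left). Remove 15 from Mona.
So Mona = 24.

24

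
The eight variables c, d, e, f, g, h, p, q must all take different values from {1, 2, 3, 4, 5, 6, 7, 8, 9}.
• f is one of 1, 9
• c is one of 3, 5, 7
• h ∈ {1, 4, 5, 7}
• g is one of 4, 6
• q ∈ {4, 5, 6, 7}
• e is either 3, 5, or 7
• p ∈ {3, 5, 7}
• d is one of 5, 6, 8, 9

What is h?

1

The 8 variables draw from only 8 values {1, 3, 4, 5, 6, 7, 8, 9}, so each is used; only d can be 8, hence d = 8.
The 7 still-open variables draw from only 7 values {1, 3, 4, 5, 6, 7, 9}, so each is used; only f can be 9, hence f = 9.
The 6 still-open variables together cover exactly {1, 3, 4, 5, 6, 7} — 6 values for 6 variables — and 1 appears only in h's list, so h = 1.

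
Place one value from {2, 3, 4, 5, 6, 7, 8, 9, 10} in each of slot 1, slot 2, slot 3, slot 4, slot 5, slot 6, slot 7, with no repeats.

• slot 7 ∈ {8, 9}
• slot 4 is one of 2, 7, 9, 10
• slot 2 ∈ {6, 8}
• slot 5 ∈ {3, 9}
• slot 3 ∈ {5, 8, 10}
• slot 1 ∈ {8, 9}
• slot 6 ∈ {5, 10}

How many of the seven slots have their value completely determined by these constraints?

slot 1 and slot 7 between them cover only {8, 9} — a naked pair. Remove those values from slot 2, slot 3, slot 4, slot 5.
That leaves slot 2 = 6.
slot 5 has just one choice, so slot 5 = 3.
The 2 variables slot 3 and slot 6 are confined to {5, 10}, which locks those values in; drop them from slot 4.
Determined: slot 2=6, slot 5=3. The other slots each still have more than one consistent value. That makes 2.

2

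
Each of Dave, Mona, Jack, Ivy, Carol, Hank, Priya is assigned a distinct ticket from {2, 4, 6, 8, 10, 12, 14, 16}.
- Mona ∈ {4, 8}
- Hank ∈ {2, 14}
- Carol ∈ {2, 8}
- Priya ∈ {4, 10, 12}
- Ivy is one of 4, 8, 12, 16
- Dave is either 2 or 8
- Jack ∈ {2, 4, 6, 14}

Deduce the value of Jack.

6

Dave and Carol share exactly the 2 values {2, 8}; by pigeonhole those values go to them, so strike 2, 8 from Mona, Jack, Ivy, Hank.
Mona must be 4 (only option left). Strike 4 from Jack, Ivy, Priya.
Hank's domain is down to {14}, so Hank = 14. Remove 14 from Jack.
So Jack = 6.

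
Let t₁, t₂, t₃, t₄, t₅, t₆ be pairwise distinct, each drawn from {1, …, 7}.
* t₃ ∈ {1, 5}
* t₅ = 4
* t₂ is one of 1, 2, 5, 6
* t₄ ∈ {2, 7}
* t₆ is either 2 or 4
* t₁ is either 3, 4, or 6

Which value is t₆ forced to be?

2

t₅'s domain is down to {4}, so t₅ = 4. So t₁, t₆ can't be 4.
So t₆ = 2.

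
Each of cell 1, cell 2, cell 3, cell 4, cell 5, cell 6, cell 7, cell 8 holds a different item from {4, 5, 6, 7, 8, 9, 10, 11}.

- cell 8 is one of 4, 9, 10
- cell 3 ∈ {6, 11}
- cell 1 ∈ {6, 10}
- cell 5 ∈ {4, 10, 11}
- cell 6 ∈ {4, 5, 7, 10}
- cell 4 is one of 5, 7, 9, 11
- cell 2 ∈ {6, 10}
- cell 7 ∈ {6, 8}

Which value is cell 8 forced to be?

9

The 8 variables together cover exactly {4, 5, 6, 7, 8, 9, 10, 11} — 8 values for 8 variables — and 8 appears only in cell 7's list, so cell 7 = 8.
cell 1 and cell 2 share exactly the 2 values {6, 10}; by pigeonhole those values go to them, so strike 6, 10 from cell 3, cell 5, cell 6, cell 8.
That leaves cell 3 = 11. Remove 11 from cell 4, cell 5.
cell 5's domain is down to {4}, so cell 5 = 4. Remove 4 from cell 6, cell 8.
So cell 8 = 9.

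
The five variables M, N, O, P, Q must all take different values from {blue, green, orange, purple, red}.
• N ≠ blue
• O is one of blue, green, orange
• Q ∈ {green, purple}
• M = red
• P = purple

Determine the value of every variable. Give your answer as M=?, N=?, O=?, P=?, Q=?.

M's domain is down to {red}, so M = red. Eliminate red elsewhere: N.
That leaves P = purple. Eliminate purple elsewhere: N, Q.
Q's domain is down to {green}, so Q = green. So N, O can't be green.
N's domain is down to {orange}, so N = orange. So O can't be orange.
O's domain is down to {blue}, so O = blue.

M=red, N=orange, O=blue, P=purple, Q=green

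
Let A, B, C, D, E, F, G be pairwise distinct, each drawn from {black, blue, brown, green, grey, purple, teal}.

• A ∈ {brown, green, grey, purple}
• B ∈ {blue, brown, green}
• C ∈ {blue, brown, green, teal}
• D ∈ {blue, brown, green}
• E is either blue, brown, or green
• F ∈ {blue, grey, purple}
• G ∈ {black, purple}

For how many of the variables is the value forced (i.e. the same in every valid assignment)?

The 7 variables draw from only 7 values {black, blue, brown, green, grey, purple, teal}, so each is used; only G can be black, hence G = black.
The 6 still-open variables together cover exactly {blue, brown, green, grey, purple, teal} — 6 values for 6 variables — and teal appears only in C's list, so C = teal.
B, D, E between them cover only {blue, brown, green} — a naked triple. Remove those values from A, F.
Determined: C=teal, G=black. The other variables each still have more than one consistent value. That makes 2.

2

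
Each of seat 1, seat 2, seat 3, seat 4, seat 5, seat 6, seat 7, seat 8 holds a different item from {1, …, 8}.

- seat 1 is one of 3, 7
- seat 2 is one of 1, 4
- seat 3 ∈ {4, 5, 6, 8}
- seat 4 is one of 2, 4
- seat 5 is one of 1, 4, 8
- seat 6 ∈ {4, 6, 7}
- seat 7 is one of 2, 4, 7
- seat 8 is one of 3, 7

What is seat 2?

1

The 8 variables together cover exactly {1, 2, 3, 4, 5, 6, 7, 8} — 8 values for 8 variables — and 5 appears only in seat 3's list, so seat 3 = 5.
The 7 still-open variables draw from only 7 values {1, 2, 3, 4, 6, 7, 8}, so each is used; only seat 6 can be 6, hence seat 6 = 6.
The 6 still-open variables together cover exactly {1, 2, 3, 4, 7, 8} — 6 values for 6 variables — and 8 appears only in seat 5's list, so seat 5 = 8.
Among the 5 still-open variables, 1 fits only seat 2 (and all 5 values in {1, 2, 3, 4, 7} must be used), so seat 2 = 1.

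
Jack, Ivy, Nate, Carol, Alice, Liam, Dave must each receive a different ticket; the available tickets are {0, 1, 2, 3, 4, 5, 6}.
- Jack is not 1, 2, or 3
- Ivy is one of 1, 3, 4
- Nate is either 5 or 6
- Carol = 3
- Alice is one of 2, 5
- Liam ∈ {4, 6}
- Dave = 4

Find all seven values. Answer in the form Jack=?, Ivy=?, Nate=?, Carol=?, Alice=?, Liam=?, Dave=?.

Jack=0, Ivy=1, Nate=5, Carol=3, Alice=2, Liam=6, Dave=4

Carol has just one choice, so Carol = 3. Remove 3 from Ivy.
Dave's domain is down to {4}, so Dave = 4. Remove 4 from Jack, Ivy, Liam.
Ivy must be 1 (only option left).
Liam has just one choice, so Liam = 6. Remove 6 from Jack, Nate.
Nate must be 5 (only option left). Eliminate 5 elsewhere: Jack, Alice.
Alice has just one choice, so Alice = 2.
Jack has just one choice, so Jack = 0.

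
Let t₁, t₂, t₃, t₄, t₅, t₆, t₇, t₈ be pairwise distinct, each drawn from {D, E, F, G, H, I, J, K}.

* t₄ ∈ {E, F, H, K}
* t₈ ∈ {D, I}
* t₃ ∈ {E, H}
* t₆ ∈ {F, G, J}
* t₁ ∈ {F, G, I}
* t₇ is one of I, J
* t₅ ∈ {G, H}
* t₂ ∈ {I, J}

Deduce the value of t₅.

H

The 8 variables together cover exactly {D, E, F, G, H, I, J, K} — 8 values for 8 variables — and D appears only in t₈'s list, so t₈ = D.
The 7 still-open variables together cover exactly {E, F, G, H, I, J, K} — 7 values for 7 variables — and K appears only in t₄'s list, so t₄ = K.
The 6 still-open variables draw from only 6 values {E, F, G, H, I, J}, so each is used; only t₃ can be E, hence t₃ = E.
The 5 still-open variables draw from only 5 values {F, G, H, I, J}, so each is used; only t₅ can be H, hence t₅ = H.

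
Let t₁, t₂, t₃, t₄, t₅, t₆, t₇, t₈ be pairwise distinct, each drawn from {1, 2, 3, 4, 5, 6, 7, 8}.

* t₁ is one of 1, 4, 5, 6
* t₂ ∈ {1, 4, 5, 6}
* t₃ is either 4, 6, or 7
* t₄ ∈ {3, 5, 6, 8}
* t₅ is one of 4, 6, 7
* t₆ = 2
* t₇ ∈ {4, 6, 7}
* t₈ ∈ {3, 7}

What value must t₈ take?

3

t₆ has just one choice, so t₆ = 2.
The 7 still-open variables draw from only 7 values {1, 3, 4, 5, 6, 7, 8}, so each is used; only t₄ can be 8, hence t₄ = 8.
Among the 6 still-open variables, 3 fits only t₈ (and all 6 values in {1, 3, 4, 5, 6, 7} must be used), so t₈ = 3.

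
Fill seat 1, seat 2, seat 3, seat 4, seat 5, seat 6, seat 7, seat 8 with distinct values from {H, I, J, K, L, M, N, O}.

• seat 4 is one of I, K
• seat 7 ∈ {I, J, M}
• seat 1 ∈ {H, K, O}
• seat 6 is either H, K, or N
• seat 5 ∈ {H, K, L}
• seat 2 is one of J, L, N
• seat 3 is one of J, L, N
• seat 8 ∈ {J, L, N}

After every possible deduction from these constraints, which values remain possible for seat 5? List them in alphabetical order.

H, K

The 8 variables draw from only 8 values {H, I, J, K, L, M, N, O}, so each is used; only seat 7 can be M, hence seat 7 = M.
The 7 still-open variables draw from only 7 values {H, I, J, K, L, N, O}, so each is used; only seat 4 can be I, hence seat 4 = I.
The 6 still-open variables together cover exactly {H, J, K, L, N, O} — 6 values for 6 variables — and O appears only in seat 1's list, so seat 1 = O.
seat 2, seat 3, seat 8 share exactly the 3 values {J, L, N}; by pigeonhole those values go to them, so strike J, L, N from seat 5, seat 6.
No further eliminations apply; seat 5 can still be any of H, K.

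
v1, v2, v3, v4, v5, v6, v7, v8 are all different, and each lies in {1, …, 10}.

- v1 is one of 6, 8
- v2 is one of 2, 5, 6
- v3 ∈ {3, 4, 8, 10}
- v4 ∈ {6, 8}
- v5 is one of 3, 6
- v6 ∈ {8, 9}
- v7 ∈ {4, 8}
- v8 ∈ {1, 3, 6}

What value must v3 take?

v1 and v4 between them cover only {6, 8} — a naked pair. Remove those values from v2, v3, v5, v6, v7, v8.
v5's domain is down to {3}, so v5 = 3. So v3, v8 can't be 3.
v6 must be 9 (only option left).
v7 has just one choice, so v7 = 4. So v3 can't be 4.
So v3 = 10.

10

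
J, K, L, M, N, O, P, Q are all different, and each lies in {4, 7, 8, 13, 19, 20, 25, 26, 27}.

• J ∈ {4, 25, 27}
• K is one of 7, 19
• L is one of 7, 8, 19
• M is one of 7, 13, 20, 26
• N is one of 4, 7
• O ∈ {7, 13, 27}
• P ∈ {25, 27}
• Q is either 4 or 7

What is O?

13

The 2 variables N and Q are confined to {4, 7}, which locks those values in; drop them from J, K, L, M, O.
K's domain is down to {19}, so K = 19. So L can't be 19.
L must be 8 (only option left).
The 2 variables J and P are confined to {25, 27}, which locks those values in; drop them from O.
So O = 13.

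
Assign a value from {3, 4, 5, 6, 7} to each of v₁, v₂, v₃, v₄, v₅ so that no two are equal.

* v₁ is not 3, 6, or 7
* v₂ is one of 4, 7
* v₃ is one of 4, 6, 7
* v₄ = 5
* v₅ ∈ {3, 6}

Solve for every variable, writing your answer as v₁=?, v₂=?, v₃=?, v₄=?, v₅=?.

v₄ must be 5 (only option left). So v₁ can't be 5.
That leaves v₁ = 4. So v₂, v₃ can't be 4.
v₂ has just one choice, so v₂ = 7. Eliminate 7 elsewhere: v₃.
v₃'s domain is down to {6}, so v₃ = 6. So v₅ can't be 6.
v₅ has just one choice, so v₅ = 3.

v₁=4, v₂=7, v₃=6, v₄=5, v₅=3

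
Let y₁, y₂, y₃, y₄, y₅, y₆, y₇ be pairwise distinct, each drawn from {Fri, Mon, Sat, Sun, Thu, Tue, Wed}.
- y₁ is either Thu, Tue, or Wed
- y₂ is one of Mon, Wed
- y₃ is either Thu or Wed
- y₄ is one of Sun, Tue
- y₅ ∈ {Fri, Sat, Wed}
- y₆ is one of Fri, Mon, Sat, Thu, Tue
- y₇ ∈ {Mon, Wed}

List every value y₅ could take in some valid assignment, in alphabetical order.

Fri, Sat

The 7 variables together cover exactly {Fri, Mon, Sat, Sun, Thu, Tue, Wed} — 7 values for 7 variables — and Sun appears only in y₄'s list, so y₄ = Sun.
The 2 variables y₂ and y₇ are confined to {Mon, Wed}, which locks those values in; drop them from y₁, y₃, y₅, y₆.
y₃ has just one choice, so y₃ = Thu. Strike Thu from y₁, y₆.
That leaves y₁ = Tue. So y₆ can't be Tue.
No further eliminations apply; y₅ can still be any of Fri, Sat.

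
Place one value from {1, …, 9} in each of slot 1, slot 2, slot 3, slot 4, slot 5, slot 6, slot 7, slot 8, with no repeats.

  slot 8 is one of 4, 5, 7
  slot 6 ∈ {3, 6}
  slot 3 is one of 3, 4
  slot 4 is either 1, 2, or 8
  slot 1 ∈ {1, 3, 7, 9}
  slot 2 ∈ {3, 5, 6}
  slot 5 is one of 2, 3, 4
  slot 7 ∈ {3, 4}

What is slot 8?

7

slot 3 and slot 7 share exactly the 2 values {3, 4}; by pigeonhole those values go to them, so strike 3, 4 from slot 1, slot 2, slot 5, slot 6, slot 8.
That leaves slot 5 = 2. Strike 2 from slot 4.
slot 6 must be 6 (only option left). Eliminate 6 elsewhere: slot 2.
That leaves slot 2 = 5. Strike 5 from slot 8.
So slot 8 = 7.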